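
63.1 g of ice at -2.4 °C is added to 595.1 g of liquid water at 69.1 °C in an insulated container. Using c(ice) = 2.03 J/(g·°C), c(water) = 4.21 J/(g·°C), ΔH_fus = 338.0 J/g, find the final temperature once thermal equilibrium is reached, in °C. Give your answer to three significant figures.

Heat to bring ice to 0 °C and melt it: q₁ = 63.1×2.03×2.4 + 63.1×338.0 = 21635 J
Heat the water can supply cooling to 0 °C: 595.1×4.21×69.1 = 173121 J > q₁, so all ice melts.
Energy balance: 595.1×4.21×(69.1 − T) = 21635 + 63.1×4.21×(T − 0)
2505.371(69.1 − T) = 21635 + 265.651 T
173121 − 21635 = 2771.022 T
T = 151486 / 2771.022 = 54.67 °C

T_f = 54.7 °C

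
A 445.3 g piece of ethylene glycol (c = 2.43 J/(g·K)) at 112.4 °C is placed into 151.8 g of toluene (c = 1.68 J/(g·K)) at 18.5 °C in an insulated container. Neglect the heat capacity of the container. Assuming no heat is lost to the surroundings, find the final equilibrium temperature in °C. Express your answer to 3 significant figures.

T_f = 94.5 °C

Heat lost by ethylene glycol = heat gained by toluene.
(445.3)(2.43)(112.4 − T) = (151.8)(1.68)(T − 18.5)
1082.079 (112.4 − T) = 255.024 (T − 18.5)
121630 − 1082.079 T = 255.024 T − 4717.9
126347.9 = 1337.103 T
T = 94.49 °C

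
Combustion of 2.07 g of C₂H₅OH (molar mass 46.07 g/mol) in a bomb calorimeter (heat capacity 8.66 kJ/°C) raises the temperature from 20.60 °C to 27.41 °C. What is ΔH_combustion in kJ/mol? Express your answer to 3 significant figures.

ΔT = 27.41 − 20.60 = 6.81 °C
q_cal = C_cal × ΔT = 8.66 × 6.81 = 58.9746 kJ
n = 2.07 / 46.07 = 0.04493 mol
q_rxn = −q_cal = -58.9746 kJ
ΔH = -58.9746 / 0.04493 = -1313 kJ/mol

ΔH = -1310 kJ/mol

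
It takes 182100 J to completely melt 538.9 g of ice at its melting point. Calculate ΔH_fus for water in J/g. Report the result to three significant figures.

ΔH_fus = 338 J/g

ΔH_fus = q / m = 182100 / 538.9 = 338 J/g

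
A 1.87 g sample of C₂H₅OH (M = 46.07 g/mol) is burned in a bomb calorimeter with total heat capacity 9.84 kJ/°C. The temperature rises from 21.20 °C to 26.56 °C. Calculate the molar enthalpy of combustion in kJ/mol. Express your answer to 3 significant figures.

ΔH = -1300 kJ/mol

ΔT = 26.56 − 21.20 = 5.36 °C
q_cal = C_cal × ΔT = 9.84 × 5.36 = 52.7424 kJ
n = 1.87 / 46.07 = 0.04059 mol
q_rxn = −q_cal = -52.7424 kJ
ΔH = -52.7424 / 0.04059 = -1299 kJ/mol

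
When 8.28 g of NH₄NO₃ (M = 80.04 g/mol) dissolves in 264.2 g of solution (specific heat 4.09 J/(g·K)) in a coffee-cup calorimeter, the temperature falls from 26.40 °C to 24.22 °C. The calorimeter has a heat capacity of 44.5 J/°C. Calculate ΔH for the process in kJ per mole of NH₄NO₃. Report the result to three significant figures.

ΔH = 23.7 kJ/mol

|ΔT| = |24.22 − 26.40| = 2.18 °C
|q_surr| = (264.2 × 4.09 + 44.5) × 2.18 = 1125.078 × 2.18 = 2453 J
n(NH₄NO₃) = 8.28 / 80.04 = 0.1034 mol
Temperature fell, so q_rxn = +|q_surr| = 2.453 kJ
ΔH = q_rxn / n = 23.72 kJ/mol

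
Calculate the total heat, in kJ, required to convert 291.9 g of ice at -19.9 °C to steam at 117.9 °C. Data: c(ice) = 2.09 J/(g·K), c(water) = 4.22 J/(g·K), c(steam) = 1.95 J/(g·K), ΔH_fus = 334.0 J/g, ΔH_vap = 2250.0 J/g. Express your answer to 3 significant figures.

q1 (heat ice -19.9→0.0 °C): 291.9 × 2.09 × 19.9 = 12140 J
q2 (melt at 0 °C): 291.9 × 334.0 = 97495 J
q3 (heat water 0.0→100.0 °C): 291.9 × 4.22 × 100.0 = 123182 J
q4 (vaporize at 100 °C): 291.9 × 2250.0 = 656775 J
q5 (heat steam 100.0→117.9 °C): 291.9 × 1.95 × 17.9 = 10189 J
Total: 12140 + 97495 + 123182 + 656775 + 10189 = 899781 J = 900 kJ

q = 900 kJ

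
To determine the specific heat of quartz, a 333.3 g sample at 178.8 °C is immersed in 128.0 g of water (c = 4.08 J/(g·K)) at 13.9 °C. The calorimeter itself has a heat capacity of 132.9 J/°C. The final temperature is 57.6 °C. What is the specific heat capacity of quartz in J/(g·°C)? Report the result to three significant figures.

q_gained = (128.0 × 4.08 + 132.9) × (57.6 − 13.9) = 28630 J
q_lost = 333.3 × c × (178.8 − 57.6) = 40395.96 c
Set equal: c = 28630 / 40395.96 = 0.709 J/(g·°C)

c = 0.709 J/(g·°C)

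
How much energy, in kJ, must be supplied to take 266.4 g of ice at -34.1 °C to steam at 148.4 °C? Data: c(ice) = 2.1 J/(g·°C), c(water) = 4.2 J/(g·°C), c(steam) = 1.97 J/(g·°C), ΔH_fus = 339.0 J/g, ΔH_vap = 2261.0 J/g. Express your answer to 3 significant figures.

q = 849 kJ

q1 (heat ice -34.1→0.0 °C): 266.4 × 2.1 × 34.1 = 19077 J
q2 (melt at 0 °C): 266.4 × 339.0 = 90310 J
q3 (heat water 0.0→100.0 °C): 266.4 × 4.2 × 100.0 = 111888 J
q4 (vaporize at 100 °C): 266.4 × 2261.0 = 602330 J
q5 (heat steam 100.0→148.4 °C): 266.4 × 1.97 × 48.4 = 25401 J
Total: 19077 + 90310 + 111888 + 602330 + 25401 = 849006 J = 849 kJ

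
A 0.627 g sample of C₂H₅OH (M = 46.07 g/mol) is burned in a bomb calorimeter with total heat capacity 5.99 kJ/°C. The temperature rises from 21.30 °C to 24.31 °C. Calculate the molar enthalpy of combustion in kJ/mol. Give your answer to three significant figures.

ΔT = 24.31 − 21.30 = 3.01 °C
q_cal = C_cal × ΔT = 5.99 × 3.01 = 18.0299 kJ
n = 0.627 / 46.07 = 0.01361 mol
q_rxn = −q_cal = -18.0299 kJ
ΔH = -18.0299 / 0.01361 = -1324.8 kJ/mol

ΔH = -1320 kJ/mol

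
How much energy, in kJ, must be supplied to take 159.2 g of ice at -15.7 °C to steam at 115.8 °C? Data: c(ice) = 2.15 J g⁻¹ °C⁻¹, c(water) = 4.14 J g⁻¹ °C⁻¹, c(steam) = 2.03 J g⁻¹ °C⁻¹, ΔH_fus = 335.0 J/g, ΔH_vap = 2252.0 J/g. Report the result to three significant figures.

q1 (heat ice -15.7→0.0 °C): 159.2 × 2.15 × 15.7 = 5374 J
q2 (melt at 0 °C): 159.2 × 335.0 = 53332 J
q3 (heat water 0.0→100.0 °C): 159.2 × 4.14 × 100.0 = 65909 J
q4 (vaporize at 100 °C): 159.2 × 2252.0 = 358518 J
q5 (heat steam 100.0→115.8 °C): 159.2 × 2.03 × 15.8 = 5106 J
Total: 5374 + 53332 + 65909 + 358518 + 5106 = 488239 J = 488 kJ

q = 488 kJ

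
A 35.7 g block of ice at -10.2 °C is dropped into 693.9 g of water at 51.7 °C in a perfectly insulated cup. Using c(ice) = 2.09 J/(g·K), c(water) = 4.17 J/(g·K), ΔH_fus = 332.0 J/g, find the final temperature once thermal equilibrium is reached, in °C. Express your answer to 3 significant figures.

T_f = 45.0 °C

Heat to bring ice to 0 °C and melt it: q₁ = 35.7×2.09×10.2 + 35.7×332.0 = 12613 J
Heat the water can supply cooling to 0 °C: 693.9×4.17×51.7 = 149597 J > q₁, so all ice melts.
Energy balance: 693.9×4.17×(51.7 − T) = 12613 + 35.7×4.17×(T − 0)
2893.563(51.7 − T) = 12613 + 148.869 T
149597 − 12613 = 3042.432 T
T = 136984 / 3042.432 = 45.02 °C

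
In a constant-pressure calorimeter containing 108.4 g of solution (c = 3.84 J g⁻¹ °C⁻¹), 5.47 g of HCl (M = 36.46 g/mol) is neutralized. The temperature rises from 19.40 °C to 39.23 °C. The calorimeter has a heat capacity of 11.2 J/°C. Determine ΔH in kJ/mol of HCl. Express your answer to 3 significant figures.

ΔH = -56.5 kJ/mol

|ΔT| = |39.23 − 19.40| = 19.83 °C
|q_surr| = (108.4 × 3.84 + 11.2) × 19.83 = 427.456 × 19.83 = 8476 J
n(HCl) = 5.47 / 36.46 = 0.1500 mol
Temperature rose, so q_rxn = −|q_surr| = -8.476 kJ
ΔH = q_rxn / n = -56.51 kJ/mol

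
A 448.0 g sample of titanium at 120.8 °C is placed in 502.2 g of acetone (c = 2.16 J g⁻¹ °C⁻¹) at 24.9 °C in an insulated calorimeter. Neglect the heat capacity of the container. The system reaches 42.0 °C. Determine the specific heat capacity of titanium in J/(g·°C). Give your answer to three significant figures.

q_gained = (502.2 × 2.16) × (42.0 − 24.9) = 18550 J
q_lost = 448.0 × c × (120.8 − 42.0) = 35302.4 c
Set equal: c = 18550 / 35302.4 = 0.525 J/(g·°C)

c = 0.525 J/(g·°C)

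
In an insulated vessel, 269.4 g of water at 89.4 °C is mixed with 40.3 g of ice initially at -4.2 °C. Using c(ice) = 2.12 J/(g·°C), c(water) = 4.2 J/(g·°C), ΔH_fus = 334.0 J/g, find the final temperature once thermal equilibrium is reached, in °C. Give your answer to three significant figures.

Heat to bring ice to 0 °C and melt it: q₁ = 40.3×2.12×4.2 + 40.3×334.0 = 13819 J
Heat the water can supply cooling to 0 °C: 269.4×4.2×89.4 = 101154 J > q₁, so all ice melts.
Energy balance: 269.4×4.2×(89.4 − T) = 13819 + 40.3×4.2×(T − 0)
1131.48(89.4 − T) = 13819 + 169.26 T
101154 − 13819 = 1300.74 T
T = 87335 / 1300.74 = 67.14 °C

T_f = 67.1 °C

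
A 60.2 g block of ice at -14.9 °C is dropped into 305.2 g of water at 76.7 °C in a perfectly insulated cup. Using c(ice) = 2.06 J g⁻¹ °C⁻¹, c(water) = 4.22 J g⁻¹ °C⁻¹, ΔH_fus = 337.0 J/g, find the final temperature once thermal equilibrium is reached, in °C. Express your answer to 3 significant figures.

T_f = 49.7 °C

Heat to bring ice to 0 °C and melt it: q₁ = 60.2×2.06×14.9 + 60.2×337.0 = 22135 J
Heat the water can supply cooling to 0 °C: 305.2×4.22×76.7 = 98785.3 J > q₁, so all ice melts.
Energy balance: 305.2×4.22×(76.7 − T) = 22135 + 60.2×4.22×(T − 0)
1287.944(76.7 − T) = 22135 + 254.044 T
98785.3 − 22135 = 1541.988 T
T = 76650.3 / 1541.988 = 49.71 °C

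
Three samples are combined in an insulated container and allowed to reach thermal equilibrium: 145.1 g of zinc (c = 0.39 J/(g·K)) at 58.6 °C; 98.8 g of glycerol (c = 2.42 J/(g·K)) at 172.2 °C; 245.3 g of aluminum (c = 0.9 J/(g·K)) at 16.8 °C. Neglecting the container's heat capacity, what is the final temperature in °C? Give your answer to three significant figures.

Σ mᵢcᵢ(T − Tᵢ) = 0  ⇒  T = Σ mᵢcᵢTᵢ / Σ mᵢcᵢ
Σ mᵢcᵢ = 145.1×0.39 + 98.8×2.42 + 245.3×0.9 = 516.455
Σ mᵢcᵢTᵢ = 56.589×58.6 + 239.096×172.2 + 220.77×16.8 = 48197
T = 48197 / 516.455 = 93.32 °C

T_f = 93.3 °C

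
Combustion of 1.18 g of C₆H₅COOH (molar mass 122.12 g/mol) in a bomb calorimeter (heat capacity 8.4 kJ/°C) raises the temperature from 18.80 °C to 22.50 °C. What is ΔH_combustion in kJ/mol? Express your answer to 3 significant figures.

ΔT = 22.50 − 18.80 = 3.70 °C
q_cal = C_cal × ΔT = 8.4 × 3.70 = 31.08 kJ
n = 1.18 / 122.12 = 0.009663 mol
q_rxn = −q_cal = -31.08 kJ
ΔH = -31.08 / 0.009663 = -3216 kJ/mol

ΔH = -3220 kJ/mol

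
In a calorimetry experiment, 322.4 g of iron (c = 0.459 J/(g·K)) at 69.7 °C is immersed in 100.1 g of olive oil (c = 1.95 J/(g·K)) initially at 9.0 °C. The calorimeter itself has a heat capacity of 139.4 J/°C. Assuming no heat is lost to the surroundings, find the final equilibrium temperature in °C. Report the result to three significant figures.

T_f = 27.6 °C

Heat lost by iron = heat gained by olive oil + calorimeter.
(322.4)(0.459)(69.7 − T) = [(100.1)(1.95) + 139.4](T − 9.0)
147.9816 (69.7 − T) = 334.595 (T − 9.0)
10314 − 147.9816 T = 334.595 T − 3011.4
13325.4 = 482.5766 T
T = 27.61 °C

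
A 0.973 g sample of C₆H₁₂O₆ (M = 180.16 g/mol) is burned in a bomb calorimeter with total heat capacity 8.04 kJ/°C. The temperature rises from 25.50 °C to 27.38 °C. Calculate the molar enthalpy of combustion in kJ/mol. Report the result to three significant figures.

ΔT = 27.38 − 25.50 = 1.88 °C
q_cal = C_cal × ΔT = 8.04 × 1.88 = 15.1152 kJ
n = 0.973 / 180.16 = 0.005401 mol
q_rxn = −q_cal = -15.1152 kJ
ΔH = -15.1152 / 0.005401 = -2799 kJ/mol

ΔH = -2800 kJ/mol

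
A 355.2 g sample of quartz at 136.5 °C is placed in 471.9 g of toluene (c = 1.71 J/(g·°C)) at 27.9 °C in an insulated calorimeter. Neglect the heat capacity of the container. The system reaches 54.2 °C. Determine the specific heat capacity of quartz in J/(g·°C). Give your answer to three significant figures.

q_gained = (471.9 × 1.71) × (54.2 − 27.9) = 21220 J
q_lost = 355.2 × c × (136.5 − 54.2) = 29232.96 c
Set equal: c = 21220 / 29232.96 = 0.726 J/(g·°C)

c = 0.726 J/(g·°C)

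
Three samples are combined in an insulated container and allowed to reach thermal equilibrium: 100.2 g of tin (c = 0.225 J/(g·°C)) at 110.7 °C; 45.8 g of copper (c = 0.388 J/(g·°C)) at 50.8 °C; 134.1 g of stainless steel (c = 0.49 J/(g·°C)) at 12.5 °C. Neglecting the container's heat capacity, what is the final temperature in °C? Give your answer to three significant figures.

T_f = 39.8 °C

Σ mᵢcᵢ(T − Tᵢ) = 0  ⇒  T = Σ mᵢcᵢTᵢ / Σ mᵢcᵢ
Σ mᵢcᵢ = 100.2×0.225 + 45.8×0.388 + 134.1×0.49 = 106.0244
Σ mᵢcᵢTᵢ = 22.545×110.7 + 17.7704×50.8 + 65.709×12.5 = 4219.8
T = 4219.8 / 106.0244 = 39.80 °C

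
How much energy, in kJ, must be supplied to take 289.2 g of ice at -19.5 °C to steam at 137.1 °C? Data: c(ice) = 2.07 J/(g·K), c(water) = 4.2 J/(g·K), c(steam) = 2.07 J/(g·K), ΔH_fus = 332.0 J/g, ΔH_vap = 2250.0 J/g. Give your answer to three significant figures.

q = 902 kJ

q1 (heat ice -19.5→0.0 °C): 289.2 × 2.07 × 19.5 = 11674 J
q2 (melt at 0 °C): 289.2 × 332.0 = 96014 J
q3 (heat water 0.0→100.0 °C): 289.2 × 4.2 × 100.0 = 121464 J
q4 (vaporize at 100 °C): 289.2 × 2250.0 = 650700 J
q5 (heat steam 100.0→137.1 °C): 289.2 × 2.07 × 37.1 = 22210 J
Total: 11674 + 96014 + 121464 + 650700 + 22210 = 902062 J = 902 kJ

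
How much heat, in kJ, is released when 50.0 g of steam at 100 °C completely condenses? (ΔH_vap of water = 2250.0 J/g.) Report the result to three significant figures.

q = m × ΔH_vap = 50.0 × 2250.0 = 112500 J = 113 kJ

q = 113 kJ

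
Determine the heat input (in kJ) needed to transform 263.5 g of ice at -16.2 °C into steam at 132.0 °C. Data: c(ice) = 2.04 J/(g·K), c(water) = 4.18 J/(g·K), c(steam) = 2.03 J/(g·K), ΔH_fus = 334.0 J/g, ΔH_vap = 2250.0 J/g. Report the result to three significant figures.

q1 (heat ice -16.2→0.0 °C): 263.5 × 2.04 × 16.2 = 8708 J
q2 (melt at 0 °C): 263.5 × 334.0 = 88009 J
q3 (heat water 0.0→100.0 °C): 263.5 × 4.18 × 100.0 = 110143 J
q4 (vaporize at 100 °C): 263.5 × 2250.0 = 592875 J
q5 (heat steam 100.0→132.0 °C): 263.5 × 2.03 × 32.0 = 17117 J
Total: 8708 + 88009 + 110143 + 592875 + 17117 = 816852 J = 817 kJ

q = 817 kJ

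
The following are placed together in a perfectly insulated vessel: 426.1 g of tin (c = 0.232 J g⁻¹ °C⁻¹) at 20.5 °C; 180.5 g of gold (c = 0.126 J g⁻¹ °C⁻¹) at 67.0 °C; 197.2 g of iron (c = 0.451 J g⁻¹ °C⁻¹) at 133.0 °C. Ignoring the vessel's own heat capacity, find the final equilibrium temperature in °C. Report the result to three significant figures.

T_f = 73.0 °C

Σ mᵢcᵢ(T − Tᵢ) = 0  ⇒  T = Σ mᵢcᵢTᵢ / Σ mᵢcᵢ
Σ mᵢcᵢ = 426.1×0.232 + 180.5×0.126 + 197.2×0.451 = 210.5354
Σ mᵢcᵢTᵢ = 98.8552×20.5 + 22.743×67.0 + 88.9372×133.0 = 15379
T = 15379 / 210.5354 = 73.047 °C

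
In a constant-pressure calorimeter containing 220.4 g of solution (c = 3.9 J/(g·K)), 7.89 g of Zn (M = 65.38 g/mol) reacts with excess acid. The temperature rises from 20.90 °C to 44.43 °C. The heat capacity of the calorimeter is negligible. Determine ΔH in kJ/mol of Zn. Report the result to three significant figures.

ΔH = -168 kJ/mol

|ΔT| = |44.43 − 20.90| = 23.53 °C
|q_surr| = (220.4 × 3.9) × 23.53 = 859.56 × 23.53 = 20230 J
n(Zn) = 7.89 / 65.38 = 0.1207 mol
Temperature rose, so q_rxn = −|q_surr| = -20.23 kJ
ΔH = q_rxn / n = -167.6 kJ/mol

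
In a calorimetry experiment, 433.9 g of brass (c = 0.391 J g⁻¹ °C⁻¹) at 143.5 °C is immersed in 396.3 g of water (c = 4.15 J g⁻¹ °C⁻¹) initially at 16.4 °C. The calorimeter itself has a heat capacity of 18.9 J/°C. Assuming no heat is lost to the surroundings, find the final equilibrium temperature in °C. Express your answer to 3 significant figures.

Heat lost by brass = heat gained by water + calorimeter.
(433.9)(0.391)(143.5 − T) = [(396.3)(4.15) + 18.9](T − 16.4)
169.6549 (143.5 − T) = 1663.545 (T − 16.4)
24345 − 169.6549 T = 1663.545 T − 27282
51627 = 1833.1999 T
T = 28.16 °C

T_f = 28.2 °C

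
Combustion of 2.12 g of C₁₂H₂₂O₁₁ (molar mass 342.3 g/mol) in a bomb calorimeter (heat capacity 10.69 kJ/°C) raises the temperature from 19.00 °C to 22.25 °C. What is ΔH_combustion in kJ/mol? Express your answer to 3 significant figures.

ΔT = 22.25 − 19.00 = 3.25 °C
q_cal = C_cal × ΔT = 10.69 × 3.25 = 34.7425 kJ
n = 2.12 / 342.3 = 0.006193 mol
q_rxn = −q_cal = -34.7425 kJ
ΔH = -34.7425 / 0.006193 = -5610 kJ/mol

ΔH = -5610 kJ/mol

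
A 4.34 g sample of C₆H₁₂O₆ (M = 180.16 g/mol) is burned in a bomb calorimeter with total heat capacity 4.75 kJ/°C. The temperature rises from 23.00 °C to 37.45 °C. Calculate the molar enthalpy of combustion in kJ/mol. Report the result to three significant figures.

ΔH = -2850 kJ/mol

ΔT = 37.45 − 23.00 = 14.45 °C
q_cal = C_cal × ΔT = 4.75 × 14.45 = 68.6375 kJ
n = 4.34 / 180.16 = 0.02409 mol
q_rxn = −q_cal = -68.6375 kJ
ΔH = -68.6375 / 0.02409 = -2849 kJ/mol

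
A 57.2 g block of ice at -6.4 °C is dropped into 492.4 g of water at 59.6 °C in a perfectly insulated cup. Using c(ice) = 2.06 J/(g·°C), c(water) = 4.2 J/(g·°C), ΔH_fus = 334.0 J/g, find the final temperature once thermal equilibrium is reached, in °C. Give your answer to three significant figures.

T_f = 44.8 °C

Heat to bring ice to 0 °C and melt it: q₁ = 57.2×2.06×6.4 + 57.2×334.0 = 19859 J
Heat the water can supply cooling to 0 °C: 492.4×4.2×59.6 = 123258 J > q₁, so all ice melts.
Energy balance: 492.4×4.2×(59.6 − T) = 19859 + 57.2×4.2×(T − 0)
2068.08(59.6 − T) = 19859 + 240.24 T
123258 − 19859 = 2308.32 T
T = 103399 / 2308.32 = 44.79 °C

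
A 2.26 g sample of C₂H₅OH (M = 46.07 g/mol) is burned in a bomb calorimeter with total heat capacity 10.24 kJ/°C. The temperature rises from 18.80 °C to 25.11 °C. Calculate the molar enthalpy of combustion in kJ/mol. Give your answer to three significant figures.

ΔH = -1320 kJ/mol

ΔT = 25.11 − 18.80 = 6.31 °C
q_cal = C_cal × ΔT = 10.24 × 6.31 = 64.6144 kJ
n = 2.26 / 46.07 = 0.04906 mol
q_rxn = −q_cal = -64.6144 kJ
ΔH = -64.6144 / 0.04906 = -1317 kJ/mol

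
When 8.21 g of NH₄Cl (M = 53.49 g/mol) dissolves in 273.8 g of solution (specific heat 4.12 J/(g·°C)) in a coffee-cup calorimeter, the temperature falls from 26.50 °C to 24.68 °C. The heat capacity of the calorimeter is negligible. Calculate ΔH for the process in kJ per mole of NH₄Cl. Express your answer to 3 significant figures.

|ΔT| = |24.68 − 26.50| = 1.82 °C
|q_surr| = (273.8 × 4.12) × 1.82 = 1128.056 × 1.82 = 2053 J
n(NH₄Cl) = 8.21 / 53.49 = 0.1535 mol
Temperature fell, so q_rxn = +|q_surr| = 2.053 kJ
ΔH = q_rxn / n = 13.37 kJ/mol

ΔH = 13.4 kJ/mol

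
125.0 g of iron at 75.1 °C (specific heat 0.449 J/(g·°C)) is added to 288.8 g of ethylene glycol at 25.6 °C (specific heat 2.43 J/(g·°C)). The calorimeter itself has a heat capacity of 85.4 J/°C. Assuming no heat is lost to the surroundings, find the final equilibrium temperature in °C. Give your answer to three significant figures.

Heat lost by iron = heat gained by ethylene glycol + calorimeter.
(125.0)(0.449)(75.1 − T) = [(288.8)(2.43) + 85.4](T − 25.6)
56.125 (75.1 − T) = 787.184 (T − 25.6)
4215.0 − 56.125 T = 787.184 T − 20152
24367.0 = 843.309 T
T = 28.89 °C

T_f = 28.9 °C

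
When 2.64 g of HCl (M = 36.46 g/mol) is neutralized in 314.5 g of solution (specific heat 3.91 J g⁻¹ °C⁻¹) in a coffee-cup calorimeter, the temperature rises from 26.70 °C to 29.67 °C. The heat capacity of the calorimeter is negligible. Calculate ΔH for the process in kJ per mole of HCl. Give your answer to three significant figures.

ΔH = -50.4 kJ/mol

|ΔT| = |29.67 − 26.70| = 2.97 °C
|q_surr| = (314.5 × 3.91) × 2.97 = 1229.695 × 2.97 = 3652 J
n(HCl) = 2.64 / 36.46 = 0.07241 mol
Temperature rose, so q_rxn = −|q_surr| = -3.652 kJ
ΔH = q_rxn / n = -50.44 kJ/mol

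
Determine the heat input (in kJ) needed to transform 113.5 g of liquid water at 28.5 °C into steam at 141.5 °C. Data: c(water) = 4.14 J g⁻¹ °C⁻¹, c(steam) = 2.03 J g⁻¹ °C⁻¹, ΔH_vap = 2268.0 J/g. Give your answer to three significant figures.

q1 (heat water 28.5→100.0 °C): 113.5 × 4.14 × 71.5 = 33597 J
q2 (vaporize at 100 °C): 113.5 × 2268.0 = 257418 J
q3 (heat steam 100.0→141.5 °C): 113.5 × 2.03 × 41.5 = 9562 J
Total: 33597 + 257418 + 9562 = 300577 J = 301 kJ

q = 301 kJ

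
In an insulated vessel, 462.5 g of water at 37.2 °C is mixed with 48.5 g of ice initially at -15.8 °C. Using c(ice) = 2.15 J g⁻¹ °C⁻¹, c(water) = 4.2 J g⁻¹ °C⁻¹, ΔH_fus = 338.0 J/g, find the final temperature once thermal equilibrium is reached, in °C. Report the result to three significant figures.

Heat to bring ice to 0 °C and melt it: q₁ = 48.5×2.15×15.8 + 48.5×338.0 = 18041 J
Heat the water can supply cooling to 0 °C: 462.5×4.2×37.2 = 72261.0 J > q₁, so all ice melts.
Energy balance: 462.5×4.2×(37.2 − T) = 18041 + 48.5×4.2×(T − 0)
1942.5(37.2 − T) = 18041 + 203.7 T
72261.0 − 18041 = 2146.2 T
T = 54220.0 / 2146.2 = 25.26 °C

T_f = 25.3 °C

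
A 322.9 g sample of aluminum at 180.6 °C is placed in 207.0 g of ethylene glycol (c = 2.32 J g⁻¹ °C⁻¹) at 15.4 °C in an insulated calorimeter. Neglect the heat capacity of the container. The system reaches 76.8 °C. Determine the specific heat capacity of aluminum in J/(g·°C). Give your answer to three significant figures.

c = 0.880 J/(g·°C)

q_gained = (207.0 × 2.32) × (76.8 − 15.4) = 29490 J
q_lost = 322.9 × c × (180.6 − 76.8) = 33517.02 c
Set equal: c = 29490 / 33517.02 = 0.880 J/(g·°C)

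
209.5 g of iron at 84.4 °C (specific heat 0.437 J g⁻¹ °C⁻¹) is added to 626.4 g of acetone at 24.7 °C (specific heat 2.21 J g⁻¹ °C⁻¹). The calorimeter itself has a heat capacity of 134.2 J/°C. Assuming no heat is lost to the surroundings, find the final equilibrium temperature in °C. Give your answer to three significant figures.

Heat lost by iron = heat gained by acetone + calorimeter.
(209.5)(0.437)(84.4 − T) = [(626.4)(2.21) + 134.2](T − 24.7)
91.5515 (84.4 − T) = 1518.544 (T − 24.7)
7726.9 − 91.5515 T = 1518.544 T − 37508
45234.9 = 1610.0955 T
T = 28.09 °C

T_f = 28.1 °C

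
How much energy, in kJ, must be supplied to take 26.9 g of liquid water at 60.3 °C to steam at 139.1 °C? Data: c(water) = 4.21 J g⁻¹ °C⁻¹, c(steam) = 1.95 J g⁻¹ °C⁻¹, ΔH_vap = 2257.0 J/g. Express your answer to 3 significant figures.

q = 67.3 kJ

q1 (heat water 60.3→100.0 °C): 26.9 × 4.21 × 39.7 = 4496 J
q2 (vaporize at 100 °C): 26.9 × 2257.0 = 60713 J
q3 (heat steam 100.0→139.1 °C): 26.9 × 1.95 × 39.1 = 2051 J
Total: 4496 + 60713 + 2051 = 67260 J = 67.3 kJ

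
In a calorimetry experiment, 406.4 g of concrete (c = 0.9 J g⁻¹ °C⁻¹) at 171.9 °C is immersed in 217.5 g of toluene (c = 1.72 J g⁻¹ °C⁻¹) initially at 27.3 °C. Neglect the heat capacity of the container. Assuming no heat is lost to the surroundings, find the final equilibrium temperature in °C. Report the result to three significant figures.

Heat lost by concrete = heat gained by toluene.
(406.4)(0.9)(171.9 − T) = (217.5)(1.72)(T − 27.3)
365.76 (171.9 − T) = 374.1 (T − 27.3)
62874 − 365.76 T = 374.1 T − 10213
73087 = 739.86 T
T = 98.78 °C

T_f = 98.8 °C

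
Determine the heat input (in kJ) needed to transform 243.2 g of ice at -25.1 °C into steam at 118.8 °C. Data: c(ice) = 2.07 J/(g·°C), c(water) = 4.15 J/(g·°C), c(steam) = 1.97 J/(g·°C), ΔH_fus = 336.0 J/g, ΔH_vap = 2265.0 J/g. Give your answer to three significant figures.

q1 (heat ice -25.1→0.0 °C): 243.2 × 2.07 × 25.1 = 12636 J
q2 (melt at 0 °C): 243.2 × 336.0 = 81715 J
q3 (heat water 0.0→100.0 °C): 243.2 × 4.15 × 100.0 = 100928 J
q4 (vaporize at 100 °C): 243.2 × 2265.0 = 550848 J
q5 (heat steam 100.0→118.8 °C): 243.2 × 1.97 × 18.8 = 9007 J
Total: 12636 + 81715 + 100928 + 550848 + 9007 = 755134 J = 755 kJ

q = 755 kJ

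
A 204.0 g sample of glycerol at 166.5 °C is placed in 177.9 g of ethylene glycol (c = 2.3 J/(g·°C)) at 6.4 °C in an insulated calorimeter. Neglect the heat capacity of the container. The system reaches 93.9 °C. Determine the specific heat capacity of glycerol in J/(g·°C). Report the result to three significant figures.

q_gained = (177.9 × 2.3) × (93.9 − 6.4) = 35800 J
q_lost = 204.0 × c × (166.5 − 93.9) = 14810.4 c
Set equal: c = 35800 / 14810.4 = 2.42 J/(g·°C)

c = 2.42 J/(g·°C)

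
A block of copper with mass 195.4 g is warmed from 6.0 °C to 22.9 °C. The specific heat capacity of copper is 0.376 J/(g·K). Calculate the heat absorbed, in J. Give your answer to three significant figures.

q = 1240 J

q = m c ΔT = 195.4 × 0.376 × (22.9 − 6.0)
q = 195.4 × 0.376 × 16.9 = 1242 J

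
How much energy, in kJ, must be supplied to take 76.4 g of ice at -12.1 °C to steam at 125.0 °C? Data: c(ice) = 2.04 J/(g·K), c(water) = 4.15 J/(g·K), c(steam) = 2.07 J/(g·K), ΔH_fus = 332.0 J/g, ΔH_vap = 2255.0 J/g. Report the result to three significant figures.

q = 235 kJ

q1 (heat ice -12.1→0.0 °C): 76.4 × 2.04 × 12.1 = 1886 J
q2 (melt at 0 °C): 76.4 × 332.0 = 25365 J
q3 (heat water 0.0→100.0 °C): 76.4 × 4.15 × 100.0 = 31706 J
q4 (vaporize at 100 °C): 76.4 × 2255.0 = 172282 J
q5 (heat steam 100.0→125.0 °C): 76.4 × 2.07 × 25.0 = 3954 J
Total: 1886 + 25365 + 31706 + 172282 + 3954 = 235193 J = 235 kJ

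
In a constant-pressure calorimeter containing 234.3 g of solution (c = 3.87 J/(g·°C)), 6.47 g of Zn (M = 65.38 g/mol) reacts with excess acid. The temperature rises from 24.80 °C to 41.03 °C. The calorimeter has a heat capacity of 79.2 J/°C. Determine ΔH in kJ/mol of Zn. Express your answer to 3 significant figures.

ΔH = -162 kJ/mol

|ΔT| = |41.03 − 24.80| = 16.23 °C
|q_surr| = (234.3 × 3.87 + 79.2) × 16.23 = 985.941 × 16.23 = 16000 J
n(Zn) = 6.47 / 65.38 = 0.09896 mol
Temperature rose, so q_rxn = −|q_surr| = -16.00 kJ
ΔH = q_rxn / n = -161.7 kJ/mol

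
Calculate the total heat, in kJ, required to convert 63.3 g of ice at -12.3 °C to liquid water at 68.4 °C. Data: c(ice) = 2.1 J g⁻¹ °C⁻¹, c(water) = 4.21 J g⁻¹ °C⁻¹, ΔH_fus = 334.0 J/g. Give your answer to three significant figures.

q = 41.0 kJ

q1 (heat ice -12.3→0.0 °C): 63.3 × 2.1 × 12.3 = 1635 J
q2 (melt at 0 °C): 63.3 × 334.0 = 21142 J
q3 (heat water 0.0→68.4 °C): 63.3 × 4.21 × 68.4 = 18228 J
Total: 1635 + 21142 + 18228 = 41005 J = 41.0 kJ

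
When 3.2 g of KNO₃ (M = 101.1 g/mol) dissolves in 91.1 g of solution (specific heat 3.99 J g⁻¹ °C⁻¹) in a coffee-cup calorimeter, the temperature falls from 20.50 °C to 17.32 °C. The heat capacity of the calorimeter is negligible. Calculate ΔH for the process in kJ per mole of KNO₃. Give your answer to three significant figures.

ΔH = 36.5 kJ/mol

|ΔT| = |17.32 − 20.50| = 3.18 °C
|q_surr| = (91.1 × 3.99) × 3.18 = 363.489 × 3.18 = 1156 J
n(KNO₃) = 3.2 / 101.1 = 0.03165 mol
Temperature fell, so q_rxn = +|q_surr| = 1.156 kJ
ΔH = q_rxn / n = 36.52 kJ/mol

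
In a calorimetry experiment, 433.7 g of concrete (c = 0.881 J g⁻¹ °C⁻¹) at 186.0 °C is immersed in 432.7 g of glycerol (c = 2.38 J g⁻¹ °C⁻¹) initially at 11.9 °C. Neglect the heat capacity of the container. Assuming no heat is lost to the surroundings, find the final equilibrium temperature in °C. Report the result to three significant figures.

T_f = 59.0 °C

Heat lost by concrete = heat gained by glycerol.
(433.7)(0.881)(186.0 − T) = (432.7)(2.38)(T − 11.9)
382.0897 (186.0 − T) = 1029.826 (T − 11.9)
71069 − 382.0897 T = 1029.826 T − 12255
83324 = 1411.9157 T
T = 59.01 °C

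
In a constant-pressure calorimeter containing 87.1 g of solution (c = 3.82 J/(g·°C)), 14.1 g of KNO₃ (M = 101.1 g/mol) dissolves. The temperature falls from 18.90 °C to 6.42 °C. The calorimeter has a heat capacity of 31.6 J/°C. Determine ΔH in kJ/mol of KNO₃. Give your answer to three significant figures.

ΔH = 32.6 kJ/mol

|ΔT| = |6.42 − 18.90| = 12.48 °C
|q_surr| = (87.1 × 3.82 + 31.6) × 12.48 = 364.322 × 12.48 = 4547 J
n(KNO₃) = 14.1 / 101.1 = 0.1395 mol
Temperature fell, so q_rxn = +|q_surr| = 4.547 kJ
ΔH = q_rxn / n = 32.59 kJ/mol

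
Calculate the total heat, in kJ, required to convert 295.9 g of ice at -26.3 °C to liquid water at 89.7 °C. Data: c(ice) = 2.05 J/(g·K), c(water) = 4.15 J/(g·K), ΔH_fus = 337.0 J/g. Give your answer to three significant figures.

q1 (heat ice -26.3→0.0 °C): 295.9 × 2.05 × 26.3 = 15953 J
q2 (melt at 0 °C): 295.9 × 337.0 = 99718 J
q3 (heat water 0.0→89.7 °C): 295.9 × 4.15 × 89.7 = 110150 J
Total: 15953 + 99718 + 110150 = 225821 J = 226 kJ

q = 226 kJ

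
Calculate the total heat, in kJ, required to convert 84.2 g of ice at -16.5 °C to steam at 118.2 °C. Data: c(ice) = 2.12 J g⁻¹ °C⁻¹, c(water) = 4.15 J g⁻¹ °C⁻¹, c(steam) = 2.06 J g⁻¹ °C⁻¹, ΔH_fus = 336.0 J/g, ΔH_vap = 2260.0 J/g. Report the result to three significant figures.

q = 260 kJ

q1 (heat ice -16.5→0.0 °C): 84.2 × 2.12 × 16.5 = 2945 J
q2 (melt at 0 °C): 84.2 × 336.0 = 28291 J
q3 (heat water 0.0→100.0 °C): 84.2 × 4.15 × 100.0 = 34943 J
q4 (vaporize at 100 °C): 84.2 × 2260.0 = 190292 J
q5 (heat steam 100.0→118.2 °C): 84.2 × 2.06 × 18.2 = 3157 J
Total: 2945 + 28291 + 34943 + 190292 + 3157 = 259628 J = 260 kJ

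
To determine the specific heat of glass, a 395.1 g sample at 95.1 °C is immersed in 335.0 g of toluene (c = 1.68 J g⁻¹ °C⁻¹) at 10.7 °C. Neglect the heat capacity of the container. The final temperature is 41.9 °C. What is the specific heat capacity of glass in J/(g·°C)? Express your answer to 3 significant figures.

c = 0.835 J/(g·°C)

q_gained = (335.0 × 1.68) × (41.9 − 10.7) = 17560 J
q_lost = 395.1 × c × (95.1 − 41.9) = 21019.32 c
Set equal: c = 17560 / 21019.32 = 0.835 J/(g·°C)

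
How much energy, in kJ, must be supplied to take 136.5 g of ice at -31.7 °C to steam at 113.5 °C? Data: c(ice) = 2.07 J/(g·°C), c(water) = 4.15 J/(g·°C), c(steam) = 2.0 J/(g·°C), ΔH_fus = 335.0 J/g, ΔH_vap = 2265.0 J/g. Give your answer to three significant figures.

q1 (heat ice -31.7→0.0 °C): 136.5 × 2.07 × 31.7 = 8957 J
q2 (melt at 0 °C): 136.5 × 335.0 = 45728 J
q3 (heat water 0.0→100.0 °C): 136.5 × 4.15 × 100.0 = 56648 J
q4 (vaporize at 100 °C): 136.5 × 2265.0 = 309173 J
q5 (heat steam 100.0→113.5 °C): 136.5 × 2.0 × 13.5 = 3686 J
Total: 8957 + 45728 + 56648 + 309173 + 3686 = 424192 J = 424 kJ

q = 424 kJ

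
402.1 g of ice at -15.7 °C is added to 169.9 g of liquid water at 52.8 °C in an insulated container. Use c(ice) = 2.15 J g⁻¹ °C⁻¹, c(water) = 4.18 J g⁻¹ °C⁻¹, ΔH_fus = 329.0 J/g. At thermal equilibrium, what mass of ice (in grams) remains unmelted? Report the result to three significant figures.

m_ice remaining = 329 g

Heat to warm all ice to 0 °C: 402.1×2.15×15.7 = 13573 J
Heat released by water cooling to 0 °C: 169.9×4.18×52.8 = 37498 J
37498 J < 13573 + 402.1×329.0 = 145863.9 J, so not all ice melts; final T = 0 °C.
Heat left for melting: 37498 − 13573 = 23925 J
Mass melted = 23925 / 329.0 = 72.72 g
Ice remaining = 402.1 − 72.72 = 329.38 g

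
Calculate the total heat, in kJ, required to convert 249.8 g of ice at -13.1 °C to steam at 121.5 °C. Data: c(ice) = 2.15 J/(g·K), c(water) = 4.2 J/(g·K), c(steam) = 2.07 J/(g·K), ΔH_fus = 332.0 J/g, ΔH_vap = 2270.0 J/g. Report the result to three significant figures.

q = 773 kJ

q1 (heat ice -13.1→0.0 °C): 249.8 × 2.15 × 13.1 = 7036 J
q2 (melt at 0 °C): 249.8 × 332.0 = 82934 J
q3 (heat water 0.0→100.0 °C): 249.8 × 4.2 × 100.0 = 104916 J
q4 (vaporize at 100 °C): 249.8 × 2270.0 = 567046 J
q5 (heat steam 100.0→121.5 °C): 249.8 × 2.07 × 21.5 = 11117 J
Total: 7036 + 82934 + 104916 + 567046 + 11117 = 773049 J = 773 kJ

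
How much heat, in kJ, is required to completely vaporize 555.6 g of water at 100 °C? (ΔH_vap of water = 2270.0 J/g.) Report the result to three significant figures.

q = m × ΔH_vap = 555.6 × 2270.0 = 1261000 J = 1260 kJ

q = 1260 kJ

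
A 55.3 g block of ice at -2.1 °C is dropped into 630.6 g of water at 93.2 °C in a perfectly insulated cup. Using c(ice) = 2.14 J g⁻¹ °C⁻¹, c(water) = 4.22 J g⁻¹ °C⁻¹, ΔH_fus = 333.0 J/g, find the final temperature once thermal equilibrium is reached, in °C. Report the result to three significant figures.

Heat to bring ice to 0 °C and melt it: q₁ = 55.3×2.14×2.1 + 55.3×333.0 = 18663 J
Heat the water can supply cooling to 0 °C: 630.6×4.22×93.2 = 248018 J > q₁, so all ice melts.
Energy balance: 630.6×4.22×(93.2 − T) = 18663 + 55.3×4.22×(T − 0)
2661.132(93.2 − T) = 18663 + 233.366 T
248018 − 18663 = 2894.498 T
T = 229355 / 2894.498 = 79.24 °C

T_f = 79.2 °C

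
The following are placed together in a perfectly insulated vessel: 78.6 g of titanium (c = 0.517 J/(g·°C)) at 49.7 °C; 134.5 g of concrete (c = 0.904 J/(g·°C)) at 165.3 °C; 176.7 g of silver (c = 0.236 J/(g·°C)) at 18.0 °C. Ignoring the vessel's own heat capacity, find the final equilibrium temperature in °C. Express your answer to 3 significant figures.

Σ mᵢcᵢ(T − Tᵢ) = 0  ⇒  T = Σ mᵢcᵢTᵢ / Σ mᵢcᵢ
Σ mᵢcᵢ = 78.6×0.517 + 134.5×0.904 + 176.7×0.236 = 203.9254
Σ mᵢcᵢTᵢ = 40.6362×49.7 + 121.588×165.3 + 41.7012×18.0 = 22869
T = 22869 / 203.9254 = 112.1 °C

T_f = 112 °C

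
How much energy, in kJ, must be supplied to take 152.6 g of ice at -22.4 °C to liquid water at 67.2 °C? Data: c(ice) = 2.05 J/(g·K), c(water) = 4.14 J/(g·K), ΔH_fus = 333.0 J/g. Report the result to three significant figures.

q = 100 kJ

q1 (heat ice -22.4→0.0 °C): 152.6 × 2.05 × 22.4 = 7007 J
q2 (melt at 0 °C): 152.6 × 333.0 = 50816 J
q3 (heat water 0.0→67.2 °C): 152.6 × 4.14 × 67.2 = 42455 J
Total: 7007 + 50816 + 42455 = 100278 J = 100 kJ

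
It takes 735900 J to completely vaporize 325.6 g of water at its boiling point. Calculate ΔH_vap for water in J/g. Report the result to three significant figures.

ΔH_vap = 2260 J/g

ΔH_vap = q / m = 735900 / 325.6 = 2260 J/g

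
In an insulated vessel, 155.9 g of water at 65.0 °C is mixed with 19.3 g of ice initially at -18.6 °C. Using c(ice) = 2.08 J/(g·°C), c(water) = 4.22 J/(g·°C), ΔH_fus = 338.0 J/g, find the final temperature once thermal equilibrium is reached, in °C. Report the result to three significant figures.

T_f = 48.0 °C

Heat to bring ice to 0 °C and melt it: q₁ = 19.3×2.08×18.6 + 19.3×338.0 = 7270.1 J
Heat the water can supply cooling to 0 °C: 155.9×4.22×65.0 = 42763.4 J > q₁, so all ice melts.
Energy balance: 155.9×4.22×(65.0 − T) = 7270.1 + 19.3×4.22×(T − 0)
657.898(65.0 − T) = 7270.1 + 81.446 T
42763.4 − 7270.1 = 739.344 T
T = 35493.3 / 739.344 = 48.01 °C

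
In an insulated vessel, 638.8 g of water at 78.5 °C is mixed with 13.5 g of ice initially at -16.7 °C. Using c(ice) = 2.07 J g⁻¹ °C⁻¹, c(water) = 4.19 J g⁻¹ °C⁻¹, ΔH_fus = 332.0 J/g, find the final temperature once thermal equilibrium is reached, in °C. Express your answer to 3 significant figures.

Heat to bring ice to 0 °C and melt it: q₁ = 13.5×2.07×16.7 + 13.5×332.0 = 4948.7 J
Heat the water can supply cooling to 0 °C: 638.8×4.19×78.5 = 210111 J > q₁, so all ice melts.
Energy balance: 638.8×4.19×(78.5 − T) = 4948.7 + 13.5×4.19×(T − 0)
2676.572(78.5 − T) = 4948.7 + 56.565 T
210111 − 4948.7 = 2733.137 T
T = 205162.3 / 2733.137 = 75.06 °C

T_f = 75.1 °C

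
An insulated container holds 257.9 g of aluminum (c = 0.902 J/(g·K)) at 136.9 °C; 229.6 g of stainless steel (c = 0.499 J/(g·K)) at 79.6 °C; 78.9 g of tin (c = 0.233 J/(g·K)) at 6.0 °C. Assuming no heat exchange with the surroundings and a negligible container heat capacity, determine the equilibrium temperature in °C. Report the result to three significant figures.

Σ mᵢcᵢ(T − Tᵢ) = 0  ⇒  T = Σ mᵢcᵢTᵢ / Σ mᵢcᵢ
Σ mᵢcᵢ = 257.9×0.902 + 229.6×0.499 + 78.9×0.233 = 365.5799
Σ mᵢcᵢTᵢ = 232.6258×136.9 + 114.5704×79.6 + 18.3837×6.0 = 41077
T = 41077 / 365.5799 = 112.4 °C

T_f = 112 °C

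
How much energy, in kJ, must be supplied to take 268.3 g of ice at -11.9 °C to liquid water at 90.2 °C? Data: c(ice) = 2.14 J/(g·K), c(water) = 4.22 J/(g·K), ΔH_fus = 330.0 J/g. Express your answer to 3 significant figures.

q1 (heat ice -11.9→0.0 °C): 268.3 × 2.14 × 11.9 = 6833 J
q2 (melt at 0 °C): 268.3 × 330.0 = 88539 J
q3 (heat water 0.0→90.2 °C): 268.3 × 4.22 × 90.2 = 102127 J
Total: 6833 + 88539 + 102127 = 197499 J = 197 kJ

q = 197 kJ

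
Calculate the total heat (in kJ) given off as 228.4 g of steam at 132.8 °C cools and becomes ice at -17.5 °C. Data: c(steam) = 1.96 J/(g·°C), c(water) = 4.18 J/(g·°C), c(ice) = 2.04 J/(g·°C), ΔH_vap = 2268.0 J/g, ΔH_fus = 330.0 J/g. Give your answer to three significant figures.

q1 (cool steam 132.8→100 °C): 228.4 × 1.96 × 32.8 = 14683 J
q2 (condense at 100 °C): 228.4 × 2268.0 = 518011 J
q3 (cool water 100→0 °C): 228.4 × 4.18 × 100.0 = 95471 J
q4 (freeze at 0 °C): 228.4 × 330.0 = 75372 J
q5 (cool ice 0→-17.5 °C): 228.4 × 2.04 × 17.5 = 8154 J
Total: 14683 + 518011 + 95471 + 75372 + 8154 = 711691 J = 712 kJ

q = 712 kJ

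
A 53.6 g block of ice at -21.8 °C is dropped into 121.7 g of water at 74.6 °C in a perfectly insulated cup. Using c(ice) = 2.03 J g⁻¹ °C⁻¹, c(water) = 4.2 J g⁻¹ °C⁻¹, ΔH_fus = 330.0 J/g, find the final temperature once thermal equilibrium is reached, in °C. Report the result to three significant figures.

Heat to bring ice to 0 °C and melt it: q₁ = 53.6×2.03×21.8 + 53.6×330.0 = 20060 J
Heat the water can supply cooling to 0 °C: 121.7×4.2×74.6 = 38131.0 J > q₁, so all ice melts.
Energy balance: 121.7×4.2×(74.6 − T) = 20060 + 53.6×4.2×(T − 0)
511.14(74.6 − T) = 20060 + 225.12 T
38131.0 − 20060 = 736.26 T
T = 18071.0 / 736.26 = 24.54 °C

T_f = 24.5 °C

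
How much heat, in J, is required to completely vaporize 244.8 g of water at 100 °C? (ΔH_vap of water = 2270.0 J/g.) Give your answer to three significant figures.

q = m × ΔH_vap = 244.8 × 2270.0 = 555700 J

q = 556000 J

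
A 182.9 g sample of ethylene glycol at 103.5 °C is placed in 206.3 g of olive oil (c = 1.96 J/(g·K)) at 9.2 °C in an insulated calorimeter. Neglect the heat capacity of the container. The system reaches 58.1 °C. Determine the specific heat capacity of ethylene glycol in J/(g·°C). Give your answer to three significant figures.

c = 2.38 J/(g·°C)

q_gained = (206.3 × 1.96) × (58.1 − 9.2) = 19770 J
q_lost = 182.9 × c × (103.5 − 58.1) = 8303.66 c
Set equal: c = 19770 / 8303.66 = 2.38 J/(g·°C)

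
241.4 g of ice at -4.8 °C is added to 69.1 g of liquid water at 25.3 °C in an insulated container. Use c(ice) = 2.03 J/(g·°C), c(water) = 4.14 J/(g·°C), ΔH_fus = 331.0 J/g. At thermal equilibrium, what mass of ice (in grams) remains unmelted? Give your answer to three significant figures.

m_ice remaining = 227 g

Heat to warm all ice to 0 °C: 241.4×2.03×4.8 = 2352.2 J
Heat released by water cooling to 0 °C: 69.1×4.14×25.3 = 7237.7 J
7237.7 J < 2352.2 + 241.4×331.0 = 82255.6 J, so not all ice melts; final T = 0 °C.
Heat left for melting: 7237.7 − 2352.2 = 4885.5 J
Mass melted = 4885.5 / 331.0 = 14.76 g
Ice remaining = 241.4 − 14.76 = 226.64 g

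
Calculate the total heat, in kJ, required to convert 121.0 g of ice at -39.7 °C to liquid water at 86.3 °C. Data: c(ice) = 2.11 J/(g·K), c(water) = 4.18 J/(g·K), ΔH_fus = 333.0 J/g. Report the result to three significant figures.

q1 (heat ice -39.7→0.0 °C): 121.0 × 2.11 × 39.7 = 10136 J
q2 (melt at 0 °C): 121.0 × 333.0 = 40293 J
q3 (heat water 0.0→86.3 °C): 121.0 × 4.18 × 86.3 = 43649 J
Total: 10136 + 40293 + 43649 = 94078 J = 94.1 kJ

q = 94.1 kJ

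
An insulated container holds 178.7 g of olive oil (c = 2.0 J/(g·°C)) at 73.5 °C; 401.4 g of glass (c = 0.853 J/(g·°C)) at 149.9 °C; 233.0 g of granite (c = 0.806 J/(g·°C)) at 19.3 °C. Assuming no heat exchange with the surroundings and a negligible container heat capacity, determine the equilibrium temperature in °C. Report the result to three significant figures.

T_f = 91.5 °C

Σ mᵢcᵢ(T − Tᵢ) = 0  ⇒  T = Σ mᵢcᵢTᵢ / Σ mᵢcᵢ
Σ mᵢcᵢ = 178.7×2.0 + 401.4×0.853 + 233.0×0.806 = 887.5922
Σ mᵢcᵢTᵢ = 357.4×73.5 + 342.3942×149.9 + 187.798×19.3 = 81218
T = 81218 / 887.5922 = 91.50 °C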